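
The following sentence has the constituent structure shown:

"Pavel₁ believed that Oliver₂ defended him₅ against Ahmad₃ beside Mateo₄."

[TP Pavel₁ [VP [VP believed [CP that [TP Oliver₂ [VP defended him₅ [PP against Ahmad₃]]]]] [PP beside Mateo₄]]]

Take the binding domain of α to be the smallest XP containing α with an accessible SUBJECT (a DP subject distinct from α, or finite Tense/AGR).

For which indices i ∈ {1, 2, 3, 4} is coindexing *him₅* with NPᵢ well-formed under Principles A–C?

*him* is a pronoun, so Principle B applies: it must be free in its binding domain.
Binding domain of *him₅*: the embedded TP, whose subject is Oliver₂.
*Pavel₁* c-commands the pronoun but from outside its binding domain, and is not c-commanded by it → coindexation permitted.
*Oliver₂* c-commands the pronoun within its binding domain → coindexation would violate Principle B.
*Ahmad₃*: the pronoun c-commands this R-expression → coindexation would violate Principle C on *Ahmad₃*.
*Mateo₄* and the pronoun do not c-command one another → neither Principle B nor Principle C is at stake; coindexation permitted.

{1, 4}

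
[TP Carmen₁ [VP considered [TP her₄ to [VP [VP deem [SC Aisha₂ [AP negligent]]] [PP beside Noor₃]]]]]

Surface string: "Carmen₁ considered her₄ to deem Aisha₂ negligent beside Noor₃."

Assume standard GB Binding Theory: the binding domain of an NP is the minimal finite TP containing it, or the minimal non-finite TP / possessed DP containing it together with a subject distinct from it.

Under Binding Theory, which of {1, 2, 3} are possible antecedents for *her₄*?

none

*her* is a pronoun, so Principle B applies: it must be free in its binding domain.
Binding domain of *her₄*: the matrix TP, whose subject is Carmen₁.
*Carmen₁* c-commands the pronoun within its binding domain → coindexation would violate Principle B.
*Aisha₂*: the pronoun c-commands this R-expression → coindexation would violate Principle C on *Aisha₂*.
*Noor₃*: the pronoun c-commands this R-expression → coindexation would violate Principle C on *Noor₃*.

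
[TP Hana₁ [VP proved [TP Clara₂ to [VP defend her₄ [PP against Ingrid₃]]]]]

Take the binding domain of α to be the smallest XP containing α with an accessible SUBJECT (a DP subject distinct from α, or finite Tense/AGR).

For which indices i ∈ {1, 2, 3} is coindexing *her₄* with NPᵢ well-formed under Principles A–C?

*her* is a pronoun, so Principle B applies: it must be free in its binding domain.
Binding domain of *her₄*: the embedded TP, whose subject is Clara₂.
*Hana₁* c-commands the pronoun but from outside its binding domain, and is not c-commanded by it → coindexation permitted.
*Clara₂* c-commands the pronoun within its binding domain → coindexation would violate Principle B.
*Ingrid₃*: the pronoun c-commands this R-expression → coindexation would violate Principle C on *Ingrid₃*.

{1}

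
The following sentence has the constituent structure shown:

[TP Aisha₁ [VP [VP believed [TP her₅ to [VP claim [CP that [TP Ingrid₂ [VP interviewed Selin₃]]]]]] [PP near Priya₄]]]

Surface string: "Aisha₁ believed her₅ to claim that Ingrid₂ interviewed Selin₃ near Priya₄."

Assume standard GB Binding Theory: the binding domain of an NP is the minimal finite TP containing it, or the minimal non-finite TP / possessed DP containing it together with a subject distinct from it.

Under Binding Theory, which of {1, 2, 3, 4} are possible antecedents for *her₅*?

*her* is a pronoun, so Principle B applies: it must be free in its binding domain.
Binding domain of *her₅*: the matrix TP, whose subject is Aisha₁.
*Aisha₁* c-commands the pronoun within its binding domain → coindexation would violate Principle B.
*Ingrid₂*: the pronoun c-commands this R-expression → coindexation would violate Principle C on *Ingrid₂*.
*Selin₃*: the pronoun c-commands this R-expression → coindexation would violate Principle C on *Selin₃*.
*Priya₄* and the pronoun do not c-command one another → neither Principle B nor Principle C is at stake; coindexation permitted.

{4}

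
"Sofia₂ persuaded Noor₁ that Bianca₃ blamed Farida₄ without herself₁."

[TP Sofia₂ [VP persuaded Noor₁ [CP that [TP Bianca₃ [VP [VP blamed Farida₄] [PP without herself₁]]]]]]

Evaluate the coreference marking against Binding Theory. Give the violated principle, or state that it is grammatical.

Principle A

The two coindexed NPs are *Noor₁* and *herself₁*.
*herself₁* is an anaphor. Principle A requires it to be bound within its binding domain — the embedded TP, whose subject is Bianca₃.
Within that domain it is c-commanded by *Bianca₃*, which does not share its index.
*Noor₁* does c-command the anaphor, but from outside its binding domain.
The anaphor is unbound in its domain → Principle A violation.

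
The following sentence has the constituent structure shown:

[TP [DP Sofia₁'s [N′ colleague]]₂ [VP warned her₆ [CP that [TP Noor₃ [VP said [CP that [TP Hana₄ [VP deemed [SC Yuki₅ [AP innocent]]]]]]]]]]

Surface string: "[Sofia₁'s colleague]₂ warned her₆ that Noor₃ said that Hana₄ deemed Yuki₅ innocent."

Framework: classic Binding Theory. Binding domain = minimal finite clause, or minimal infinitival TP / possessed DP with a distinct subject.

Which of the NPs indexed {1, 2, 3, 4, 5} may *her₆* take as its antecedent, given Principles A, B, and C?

{1}

*her* is a pronoun, so Principle B applies: it must be free in its binding domain.
Binding domain of *her₆*: the matrix TP, whose subject is [Sofia₁'s colleague]₂.
*Sofia₁* and the pronoun do not c-command one another → neither Principle B nor Principle C is at stake; coindexation permitted.
*[Sofia₁'s colleague]₂* c-commands the pronoun within its binding domain → coindexation would violate Principle B.
*Noor₃*: the pronoun c-commands this R-expression → coindexation would violate Principle C on *Noor₃*.
*Hana₄*: the pronoun c-commands this R-expression → coindexation would violate Principle C on *Hana₄*.
*Yuki₅*: the pronoun c-commands this R-expression → coindexation would violate Principle C on *Yuki₅*.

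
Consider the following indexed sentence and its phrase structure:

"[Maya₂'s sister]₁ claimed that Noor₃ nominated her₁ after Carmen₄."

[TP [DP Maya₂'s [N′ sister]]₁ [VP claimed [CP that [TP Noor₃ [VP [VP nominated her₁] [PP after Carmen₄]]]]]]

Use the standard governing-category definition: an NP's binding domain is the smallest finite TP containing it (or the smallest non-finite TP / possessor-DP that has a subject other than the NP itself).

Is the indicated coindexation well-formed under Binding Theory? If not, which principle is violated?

The two coindexed NPs are *[Maya₂'s sister]₁* and *her₁*.
*her₁* is a pronoun; its binding domain is the embedded TP, whose subject is Noor₃. Within that domain it is c-commanded only by *Noor₃*, which carries a different index — the pronoun is free locally, so Principle B holds.
*[Maya₂'s sister]₁* is an R-expression; *her₁* does not c-command it, and no other NP shares its index, so Principle C is satisfied.
All principles are respected.

grammatical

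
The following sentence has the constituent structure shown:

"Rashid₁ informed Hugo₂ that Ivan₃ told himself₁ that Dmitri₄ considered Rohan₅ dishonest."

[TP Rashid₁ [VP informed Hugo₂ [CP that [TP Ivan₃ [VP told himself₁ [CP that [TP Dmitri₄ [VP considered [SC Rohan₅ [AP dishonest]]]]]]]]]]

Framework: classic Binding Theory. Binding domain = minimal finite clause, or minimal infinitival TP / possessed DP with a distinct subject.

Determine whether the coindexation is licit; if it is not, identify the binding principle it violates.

The two coindexed NPs are *Rashid₁* and *himself₁*.
*himself₁* is an anaphor. Principle A requires it to be bound within its binding domain — the embedded TP, whose subject is Ivan₃.
Within that domain it is c-commanded by *Ivan₃*, which does not share its index.
*Rashid₁* does c-command the anaphor, but from outside its binding domain.
The anaphor is unbound in its domain → Principle A violation.

Principle A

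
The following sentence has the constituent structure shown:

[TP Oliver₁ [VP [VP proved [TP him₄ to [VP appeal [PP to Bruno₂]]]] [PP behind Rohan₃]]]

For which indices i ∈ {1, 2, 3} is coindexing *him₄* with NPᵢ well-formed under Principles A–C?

*him* is a pronoun, so Principle B applies: it must be free in its binding domain.
Binding domain of *him₄*: the matrix TP, whose subject is Oliver₁.
*Oliver₁* c-commands the pronoun within its binding domain → coindexation would violate Principle B.
*Bruno₂*: the pronoun c-commands this R-expression → coindexation would violate Principle C on *Bruno₂*.
*Rohan₃* and the pronoun do not c-command one another → neither Principle B nor Principle C is at stake; coindexation permitted.

{3}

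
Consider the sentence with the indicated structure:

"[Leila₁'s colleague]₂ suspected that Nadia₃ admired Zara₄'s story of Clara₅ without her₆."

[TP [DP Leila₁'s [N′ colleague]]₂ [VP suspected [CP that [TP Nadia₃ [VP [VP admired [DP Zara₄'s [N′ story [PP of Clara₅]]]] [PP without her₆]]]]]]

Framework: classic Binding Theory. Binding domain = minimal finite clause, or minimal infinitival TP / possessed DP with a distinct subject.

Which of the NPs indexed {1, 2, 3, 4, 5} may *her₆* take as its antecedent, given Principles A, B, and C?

*her* is a pronoun, so Principle B applies: it must be free in its binding domain.
Binding domain of *her₆*: the embedded TP, whose subject is Nadia₃.
*Leila₁* and the pronoun do not c-command one another → neither Principle B nor Principle C is at stake; coindexation permitted.
*[Leila₁'s colleague]₂* c-commands the pronoun but from outside its binding domain, and is not c-commanded by it → coindexation permitted.
*Nadia₃* c-commands the pronoun within its binding domain → coindexation would violate Principle B.
*Zara₄* and the pronoun do not c-command one another → neither Principle B nor Principle C is at stake; coindexation permitted.
*Clara₅* and the pronoun do not c-command one another → neither Principle B nor Principle C is at stake; coindexation permitted.

{1, 2, 4, 5}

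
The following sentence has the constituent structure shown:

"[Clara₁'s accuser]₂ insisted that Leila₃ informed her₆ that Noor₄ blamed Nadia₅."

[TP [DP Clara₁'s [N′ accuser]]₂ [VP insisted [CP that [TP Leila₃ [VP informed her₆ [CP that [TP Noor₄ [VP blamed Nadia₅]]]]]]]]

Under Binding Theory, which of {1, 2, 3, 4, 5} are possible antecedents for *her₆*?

*her* is a pronoun, so Principle B applies: it must be free in its binding domain.
Binding domain of *her₆*: the embedded TP, whose subject is Leila₃.
*Clara₁* and the pronoun do not c-command one another → neither Principle B nor Principle C is at stake; coindexation permitted.
*[Clara₁'s accuser]₂* c-commands the pronoun but from outside its binding domain, and is not c-commanded by it → coindexation permitted.
*Leila₃* c-commands the pronoun within its binding domain → coindexation would violate Principle B.
*Noor₄*: the pronoun c-commands this R-expression → coindexation would violate Principle C on *Noor₄*.
*Nadia₅*: the pronoun c-commands this R-expression → coindexation would violate Principle C on *Nadia₅*.

{1, 2}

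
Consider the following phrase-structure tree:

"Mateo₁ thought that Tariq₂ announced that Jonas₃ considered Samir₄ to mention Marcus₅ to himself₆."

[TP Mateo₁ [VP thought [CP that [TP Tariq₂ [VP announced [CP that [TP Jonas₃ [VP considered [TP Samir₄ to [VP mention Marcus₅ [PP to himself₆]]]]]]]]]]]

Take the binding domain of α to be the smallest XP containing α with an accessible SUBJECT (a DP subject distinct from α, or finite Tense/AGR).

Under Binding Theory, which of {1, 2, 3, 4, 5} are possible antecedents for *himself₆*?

*himself* is an anaphor, so Principle A applies: it must be bound in its binding domain.
Binding domain of *himself₆*: the embedded TP, whose subject is Samir₄.
*Mateo₁* c-commands the anaphor but is outside its binding domain → cannot satisfy Principle A.
*Tariq₂* c-commands the anaphor but is outside its binding domain → cannot satisfy Principle A.
*Jonas₃* c-commands the anaphor but is outside its binding domain → cannot satisfy Principle A.
*Samir₄* c-commands the anaphor within its binding domain → licit binder.
*Marcus₅* c-commands the anaphor within its binding domain → licit binder.

{4, 5}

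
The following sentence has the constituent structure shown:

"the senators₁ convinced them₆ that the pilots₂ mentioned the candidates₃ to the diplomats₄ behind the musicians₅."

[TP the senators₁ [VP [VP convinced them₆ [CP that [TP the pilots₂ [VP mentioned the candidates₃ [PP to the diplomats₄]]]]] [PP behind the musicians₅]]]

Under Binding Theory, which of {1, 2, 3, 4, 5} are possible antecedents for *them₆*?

{5}

*them* is a pronoun, so Principle B applies: it must be free in its binding domain.
Binding domain of *them₆*: the matrix TP, whose subject is the senators₁.
*the senators₁* c-commands the pronoun within its binding domain → coindexation would violate Principle B.
*the pilots₂*: the pronoun c-commands this R-expression → coindexation would violate Principle C on *the pilots₂*.
*the candidates₃*: the pronoun c-commands this R-expression → coindexation would violate Principle C on *the candidates₃*.
*the diplomats₄*: the pronoun c-commands this R-expression → coindexation would violate Principle C on *the diplomats₄*.
*the musicians₅* and the pronoun do not c-command one another → neither Principle B nor Principle C is at stake; coindexation permitted.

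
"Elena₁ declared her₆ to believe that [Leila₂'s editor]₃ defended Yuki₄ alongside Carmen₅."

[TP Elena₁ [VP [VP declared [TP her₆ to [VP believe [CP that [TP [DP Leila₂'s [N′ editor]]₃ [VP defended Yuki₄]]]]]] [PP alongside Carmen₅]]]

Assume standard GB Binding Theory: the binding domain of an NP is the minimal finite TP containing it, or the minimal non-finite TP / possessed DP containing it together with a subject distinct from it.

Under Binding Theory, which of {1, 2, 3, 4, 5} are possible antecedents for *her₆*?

*her* is a pronoun, so Principle B applies: it must be free in its binding domain.
Binding domain of *her₆*: the matrix TP, whose subject is Elena₁.
*Elena₁* c-commands the pronoun within its binding domain → coindexation would violate Principle B.
*Leila₂*: the pronoun c-commands this R-expression → coindexation would violate Principle C on *Leila₂*.
*[Leila₂'s editor]₃*: the pronoun c-commands this R-expression → coindexation would violate Principle C on *[Leila₂'s editor]₃*.
*Yuki₄*: the pronoun c-commands this R-expression → coindexation would violate Principle C on *Yuki₄*.
*Carmen₅* and the pronoun do not c-command one another → neither Principle B nor Principle C is at stake; coindexation permitted.

{5}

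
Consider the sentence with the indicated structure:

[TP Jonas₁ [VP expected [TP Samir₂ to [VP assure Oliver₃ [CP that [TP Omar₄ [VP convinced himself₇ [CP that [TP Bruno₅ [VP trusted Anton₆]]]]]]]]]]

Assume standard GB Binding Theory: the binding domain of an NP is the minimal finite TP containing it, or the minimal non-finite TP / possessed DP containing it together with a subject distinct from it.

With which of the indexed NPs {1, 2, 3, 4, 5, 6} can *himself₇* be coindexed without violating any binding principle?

*himself* is an anaphor, so Principle A applies: it must be bound in its binding domain.
Binding domain of *himself₇*: the embedded TP, whose subject is Omar₄.
*Jonas₁* c-commands the anaphor but is outside its binding domain → cannot satisfy Principle A.
*Samir₂* c-commands the anaphor but is outside its binding domain → cannot satisfy Principle A.
*Oliver₃* c-commands the anaphor but is outside its binding domain → cannot satisfy Principle A.
*Omar₄* c-commands the anaphor within its binding domain → licit binder.
*Bruno₅* does not c-command the anaphor → cannot bind it.
*Anton₆* does not c-command the anaphor → cannot bind it.

{4}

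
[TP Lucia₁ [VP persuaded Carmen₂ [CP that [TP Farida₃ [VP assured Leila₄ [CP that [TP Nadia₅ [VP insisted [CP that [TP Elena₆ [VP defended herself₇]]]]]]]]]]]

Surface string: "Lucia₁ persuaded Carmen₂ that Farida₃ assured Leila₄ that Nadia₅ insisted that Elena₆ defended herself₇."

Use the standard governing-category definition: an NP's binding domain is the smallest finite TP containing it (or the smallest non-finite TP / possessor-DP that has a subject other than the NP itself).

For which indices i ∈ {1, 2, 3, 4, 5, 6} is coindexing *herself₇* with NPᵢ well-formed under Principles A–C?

{6}

*herself* is an anaphor, so Principle A applies: it must be bound in its binding domain.
Binding domain of *herself₇*: the embedded TP, whose subject is Elena₆.
*Lucia₁* c-commands the anaphor but is outside its binding domain → cannot satisfy Principle A.
*Carmen₂* c-commands the anaphor but is outside its binding domain → cannot satisfy Principle A.
*Farida₃* c-commands the anaphor but is outside its binding domain → cannot satisfy Principle A.
*Leila₄* c-commands the anaphor but is outside its binding domain → cannot satisfy Principle A.
*Nadia₅* c-commands the anaphor but is outside its binding domain → cannot satisfy Principle A.
*Elena₆* c-commands the anaphor within its binding domain → licit binder.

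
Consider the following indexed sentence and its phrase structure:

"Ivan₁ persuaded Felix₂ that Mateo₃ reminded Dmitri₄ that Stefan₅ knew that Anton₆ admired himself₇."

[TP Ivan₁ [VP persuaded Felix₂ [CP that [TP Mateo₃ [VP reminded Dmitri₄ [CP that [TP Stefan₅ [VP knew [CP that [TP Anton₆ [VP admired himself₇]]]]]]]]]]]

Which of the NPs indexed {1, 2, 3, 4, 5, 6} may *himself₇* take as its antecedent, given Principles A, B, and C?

*himself* is an anaphor, so Principle A applies: it must be bound in its binding domain.
Binding domain of *himself₇*: the embedded TP, whose subject is Anton₆.
*Ivan₁* c-commands the anaphor but is outside its binding domain → cannot satisfy Principle A.
*Felix₂* c-commands the anaphor but is outside its binding domain → cannot satisfy Principle A.
*Mateo₃* c-commands the anaphor but is outside its binding domain → cannot satisfy Principle A.
*Dmitri₄* c-commands the anaphor but is outside its binding domain → cannot satisfy Principle A.
*Stefan₅* c-commands the anaphor but is outside its binding domain → cannot satisfy Principle A.
*Anton₆* c-commands the anaphor within its binding domain → licit binder.

{6}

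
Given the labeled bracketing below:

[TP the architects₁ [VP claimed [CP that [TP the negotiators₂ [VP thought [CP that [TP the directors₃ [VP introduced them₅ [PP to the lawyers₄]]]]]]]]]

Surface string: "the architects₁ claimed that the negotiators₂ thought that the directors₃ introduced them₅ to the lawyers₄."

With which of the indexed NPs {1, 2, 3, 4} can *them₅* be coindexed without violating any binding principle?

*them* is a pronoun, so Principle B applies: it must be free in its binding domain.
Binding domain of *them₅*: the embedded TP, whose subject is the directors₃.
*the architects₁* c-commands the pronoun but from outside its binding domain, and is not c-commanded by it → coindexation permitted.
*the negotiators₂* c-commands the pronoun but from outside its binding domain, and is not c-commanded by it → coindexation permitted.
*the directors₃* c-commands the pronoun within its binding domain → coindexation would violate Principle B.
*the lawyers₄*: the pronoun c-commands this R-expression → coindexation would violate Principle C on *the lawyers₄*.

{1, 2}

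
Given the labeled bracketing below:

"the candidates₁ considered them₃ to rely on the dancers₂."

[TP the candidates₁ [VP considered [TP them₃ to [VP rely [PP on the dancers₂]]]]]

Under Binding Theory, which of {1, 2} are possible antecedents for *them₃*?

*them* is a pronoun, so Principle B applies: it must be free in its binding domain.
Binding domain of *them₃*: the matrix TP, whose subject is the candidates₁.
*the candidates₁* c-commands the pronoun within its binding domain → coindexation would violate Principle B.
*the dancers₂*: the pronoun c-commands this R-expression → coindexation would violate Principle C on *the dancers₂*.

none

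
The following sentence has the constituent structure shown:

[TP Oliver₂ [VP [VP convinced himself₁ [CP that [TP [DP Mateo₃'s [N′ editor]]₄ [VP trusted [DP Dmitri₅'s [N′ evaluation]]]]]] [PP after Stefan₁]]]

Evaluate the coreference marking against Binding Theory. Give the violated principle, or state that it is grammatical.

The two coindexed NPs are *Stefan₁* and *himself₁*.
*himself₁* is an anaphor. Principle A requires it to be bound within its binding domain — the matrix TP, whose subject is Oliver₂.
Within that domain it is c-commanded by *Oliver₂*, which does not share its index.
*Stefan₁* does not c-command the anaphor at all.
The anaphor is unbound in its domain → Principle A violation.

Principle A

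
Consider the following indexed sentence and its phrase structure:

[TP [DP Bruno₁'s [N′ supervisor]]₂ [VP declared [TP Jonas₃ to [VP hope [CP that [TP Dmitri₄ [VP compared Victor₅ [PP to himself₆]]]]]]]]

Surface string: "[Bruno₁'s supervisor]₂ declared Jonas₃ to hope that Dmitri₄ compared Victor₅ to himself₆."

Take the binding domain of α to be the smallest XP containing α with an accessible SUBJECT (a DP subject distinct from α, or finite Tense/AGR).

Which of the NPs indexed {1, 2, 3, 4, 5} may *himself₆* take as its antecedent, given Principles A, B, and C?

*himself* is an anaphor, so Principle A applies: it must be bound in its binding domain.
Binding domain of *himself₆*: the embedded TP, whose subject is Dmitri₄.
*Bruno₁* does not c-command the anaphor → cannot bind it.
*[Bruno₁'s supervisor]₂* c-commands the anaphor but is outside its binding domain → cannot satisfy Principle A.
*Jonas₃* c-commands the anaphor but is outside its binding domain → cannot satisfy Principle A.
*Dmitri₄* c-commands the anaphor within its binding domain → licit binder.
*Victor₅* c-commands the anaphor within its binding domain → licit binder.

{4, 5}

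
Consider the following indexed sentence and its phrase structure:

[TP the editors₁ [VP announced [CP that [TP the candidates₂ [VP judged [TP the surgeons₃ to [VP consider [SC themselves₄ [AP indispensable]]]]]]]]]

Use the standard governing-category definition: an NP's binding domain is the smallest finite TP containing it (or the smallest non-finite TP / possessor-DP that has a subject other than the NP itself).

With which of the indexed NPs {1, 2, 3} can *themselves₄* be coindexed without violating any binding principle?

*themselves* is an anaphor, so Principle A applies: it must be bound in its binding domain.
Binding domain of *themselves₄*: the embedded TP, whose subject is the surgeons₃.
*the editors₁* c-commands the anaphor but is outside its binding domain → cannot satisfy Principle A.
*the candidates₂* c-commands the anaphor but is outside its binding domain → cannot satisfy Principle A.
*the surgeons₃* c-commands the anaphor within its binding domain → licit binder.

{3}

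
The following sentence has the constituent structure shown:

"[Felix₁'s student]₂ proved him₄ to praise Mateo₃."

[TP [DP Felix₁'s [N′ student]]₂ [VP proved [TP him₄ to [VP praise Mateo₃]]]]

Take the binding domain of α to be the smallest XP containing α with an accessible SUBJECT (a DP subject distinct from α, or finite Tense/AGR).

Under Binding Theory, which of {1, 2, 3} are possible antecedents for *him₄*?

{1}

*him* is a pronoun, so Principle B applies: it must be free in its binding domain.
Binding domain of *him₄*: the matrix TP, whose subject is [Felix₁'s student]₂.
*Felix₁* and the pronoun do not c-command one another → neither Principle B nor Principle C is at stake; coindexation permitted.
*[Felix₁'s student]₂* c-commands the pronoun within its binding domain → coindexation would violate Principle B.
*Mateo₃*: the pronoun c-commands this R-expression → coindexation would violate Principle C on *Mateo₃*.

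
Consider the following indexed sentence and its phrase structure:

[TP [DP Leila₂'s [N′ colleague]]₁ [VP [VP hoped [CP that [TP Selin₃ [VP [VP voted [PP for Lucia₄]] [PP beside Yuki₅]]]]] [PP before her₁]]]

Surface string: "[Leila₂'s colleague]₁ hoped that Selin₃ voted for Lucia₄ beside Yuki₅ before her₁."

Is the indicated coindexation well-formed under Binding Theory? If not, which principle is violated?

Principle B

The two coindexed NPs are *[Leila₂'s colleague]₁* and *her₁*.
*her₁* is a pronoun. Its binding domain is the matrix TP, whose subject is [Leila₂'s colleague]₁.
*[Leila₂'s colleague]₁* c-commands it within that domain and carries the same index.
The pronoun is locally bound → Principle B violation.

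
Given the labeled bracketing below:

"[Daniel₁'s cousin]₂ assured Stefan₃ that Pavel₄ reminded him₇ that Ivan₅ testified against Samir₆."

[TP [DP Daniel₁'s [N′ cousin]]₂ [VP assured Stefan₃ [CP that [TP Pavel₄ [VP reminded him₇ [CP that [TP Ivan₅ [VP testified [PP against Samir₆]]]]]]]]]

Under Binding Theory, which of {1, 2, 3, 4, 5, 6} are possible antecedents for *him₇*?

{1, 2, 3}

*him* is a pronoun, so Principle B applies: it must be free in its binding domain.
Binding domain of *him₇*: the embedded TP, whose subject is Pavel₄.
*Daniel₁* and the pronoun do not c-command one another → neither Principle B nor Principle C is at stake; coindexation permitted.
*[Daniel₁'s cousin]₂* c-commands the pronoun but from outside its binding domain, and is not c-commanded by it → coindexation permitted.
*Stefan₃* c-commands the pronoun but from outside its binding domain, and is not c-commanded by it → coindexation permitted.
*Pavel₄* c-commands the pronoun within its binding domain → coindexation would violate Principle B.
*Ivan₅*: the pronoun c-commands this R-expression → coindexation would violate Principle C on *Ivan₅*.
*Samir₆*: the pronoun c-commands this R-expression → coindexation would violate Principle C on *Samir₆*.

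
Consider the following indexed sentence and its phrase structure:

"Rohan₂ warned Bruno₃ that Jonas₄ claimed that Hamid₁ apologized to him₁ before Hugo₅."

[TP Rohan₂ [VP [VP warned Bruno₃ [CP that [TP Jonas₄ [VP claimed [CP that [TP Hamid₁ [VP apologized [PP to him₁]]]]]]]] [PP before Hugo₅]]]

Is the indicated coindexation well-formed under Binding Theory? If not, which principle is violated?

The two coindexed NPs are *Hamid₁* and *him₁*.
*him₁* is a pronoun. Its binding domain is the embedded TP, whose subject is Hamid₁.
*Hamid₁* c-commands it within that domain and carries the same index.
The pronoun is locally bound → Principle B violation.

Principle B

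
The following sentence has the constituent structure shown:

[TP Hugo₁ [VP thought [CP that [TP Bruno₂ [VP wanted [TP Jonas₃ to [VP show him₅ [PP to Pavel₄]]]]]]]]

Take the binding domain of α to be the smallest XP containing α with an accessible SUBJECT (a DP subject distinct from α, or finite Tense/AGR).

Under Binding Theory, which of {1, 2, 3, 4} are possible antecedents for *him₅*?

{1, 2}

*him* is a pronoun, so Principle B applies: it must be free in its binding domain.
Binding domain of *him₅*: the embedded TP, whose subject is Jonas₃.
*Hugo₁* c-commands the pronoun but from outside its binding domain, and is not c-commanded by it → coindexation permitted.
*Bruno₂* c-commands the pronoun but from outside its binding domain, and is not c-commanded by it → coindexation permitted.
*Jonas₃* c-commands the pronoun within its binding domain → coindexation would violate Principle B.
*Pavel₄*: the pronoun c-commands this R-expression → coindexation would violate Principle C on *Pavel₄*.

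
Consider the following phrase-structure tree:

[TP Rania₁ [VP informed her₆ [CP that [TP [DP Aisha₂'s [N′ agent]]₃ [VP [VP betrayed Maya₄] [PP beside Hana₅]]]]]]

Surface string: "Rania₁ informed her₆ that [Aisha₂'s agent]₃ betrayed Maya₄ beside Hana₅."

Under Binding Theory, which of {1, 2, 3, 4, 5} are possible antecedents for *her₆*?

none

*her* is a pronoun, so Principle B applies: it must be free in its binding domain.
Binding domain of *her₆*: the matrix TP, whose subject is Rania₁.
*Rania₁* c-commands the pronoun within its binding domain → coindexation would violate Principle B.
*Aisha₂*: the pronoun c-commands this R-expression → coindexation would violate Principle C on *Aisha₂*.
*[Aisha₂'s agent]₃*: the pronoun c-commands this R-expression → coindexation would violate Principle C on *[Aisha₂'s agent]₃*.
*Maya₄*: the pronoun c-commands this R-expression → coindexation would violate Principle C on *Maya₄*.
*Hana₅*: the pronoun c-commands this R-expression → coindexation would violate Principle C on *Hana₅*.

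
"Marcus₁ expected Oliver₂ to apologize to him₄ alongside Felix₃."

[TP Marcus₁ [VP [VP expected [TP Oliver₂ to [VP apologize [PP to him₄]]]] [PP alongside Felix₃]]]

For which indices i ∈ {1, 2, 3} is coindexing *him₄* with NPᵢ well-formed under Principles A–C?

*him* is a pronoun, so Principle B applies: it must be free in its binding domain.
Binding domain of *him₄*: the embedded TP, whose subject is Oliver₂.
*Marcus₁* c-commands the pronoun but from outside its binding domain, and is not c-commanded by it → coindexation permitted.
*Oliver₂* c-commands the pronoun within its binding domain → coindexation would violate Principle B.
*Felix₃* and the pronoun do not c-command one another → neither Principle B nor Principle C is at stake; coindexation permitted.

{1, 3}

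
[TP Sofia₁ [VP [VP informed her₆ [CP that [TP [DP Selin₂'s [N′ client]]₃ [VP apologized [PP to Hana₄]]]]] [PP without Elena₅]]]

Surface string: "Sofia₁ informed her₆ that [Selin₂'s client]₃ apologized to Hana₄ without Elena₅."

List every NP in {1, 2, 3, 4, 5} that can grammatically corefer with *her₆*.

*her* is a pronoun, so Principle B applies: it must be free in its binding domain.
Binding domain of *her₆*: the matrix TP, whose subject is Sofia₁.
*Sofia₁* c-commands the pronoun within its binding domain → coindexation would violate Principle B.
*Selin₂*: the pronoun c-commands this R-expression → coindexation would violate Principle C on *Selin₂*.
*[Selin₂'s client]₃*: the pronoun c-commands this R-expression → coindexation would violate Principle C on *[Selin₂'s client]₃*.
*Hana₄*: the pronoun c-commands this R-expression → coindexation would violate Principle C on *Hana₄*.
*Elena₅* and the pronoun do not c-command one another → neither Principle B nor Principle C is at stake; coindexation permitted.

{5}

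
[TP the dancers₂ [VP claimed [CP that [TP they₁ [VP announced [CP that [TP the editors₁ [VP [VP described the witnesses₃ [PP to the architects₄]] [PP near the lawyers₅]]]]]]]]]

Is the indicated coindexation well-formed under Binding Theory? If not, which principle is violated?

The two coindexed NPs are *they₁* and *the editors₁*.
*the editors₁* is an R-expression. Principle C requires it to be free everywhere.
*they₁* c-commands it and carries the same index.
The R-expression is bound → Principle C violation.

Principle C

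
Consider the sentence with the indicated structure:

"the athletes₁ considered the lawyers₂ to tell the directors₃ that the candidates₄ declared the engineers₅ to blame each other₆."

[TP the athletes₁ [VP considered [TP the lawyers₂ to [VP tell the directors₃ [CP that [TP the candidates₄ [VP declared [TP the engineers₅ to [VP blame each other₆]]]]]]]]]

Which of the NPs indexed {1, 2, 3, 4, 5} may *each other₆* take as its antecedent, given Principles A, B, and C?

{5}

*each other* is an anaphor, so Principle A applies: it must be bound in its binding domain.
Binding domain of *each other₆*: the embedded TP, whose subject is the engineers₅.
*the athletes₁* c-commands the anaphor but is outside its binding domain → cannot satisfy Principle A.
*the lawyers₂* c-commands the anaphor but is outside its binding domain → cannot satisfy Principle A.
*the directors₃* c-commands the anaphor but is outside its binding domain → cannot satisfy Principle A.
*the candidates₄* c-commands the anaphor but is outside its binding domain → cannot satisfy Principle A.
*the engineers₅* c-commands the anaphor within its binding domain → licit binder.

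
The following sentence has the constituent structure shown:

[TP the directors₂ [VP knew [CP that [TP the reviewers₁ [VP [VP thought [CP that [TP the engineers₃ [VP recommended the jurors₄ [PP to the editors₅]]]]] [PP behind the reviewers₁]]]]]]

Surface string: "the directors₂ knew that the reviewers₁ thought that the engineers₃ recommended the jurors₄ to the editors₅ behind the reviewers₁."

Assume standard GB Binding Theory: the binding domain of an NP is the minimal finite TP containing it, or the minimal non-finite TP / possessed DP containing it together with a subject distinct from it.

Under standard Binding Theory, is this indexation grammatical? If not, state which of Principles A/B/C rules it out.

The two coindexed NPs are *the reviewers₁* (the higher occurrence) and *the reviewers₁* (the lower occurrence).
*the reviewers₁* (the lower occurrence) is an R-expression. Principle C requires it to be free everywhere.
*the reviewers₁* (the higher occurrence) c-commands it and carries the same index.
The R-expression is bound → Principle C violation.

Principle C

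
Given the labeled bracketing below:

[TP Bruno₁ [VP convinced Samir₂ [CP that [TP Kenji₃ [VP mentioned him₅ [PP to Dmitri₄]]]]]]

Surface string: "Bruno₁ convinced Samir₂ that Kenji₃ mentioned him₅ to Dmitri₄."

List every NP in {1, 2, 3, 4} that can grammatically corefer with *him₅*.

*him* is a pronoun, so Principle B applies: it must be free in its binding domain.
Binding domain of *him₅*: the embedded TP, whose subject is Kenji₃.
*Bruno₁* c-commands the pronoun but from outside its binding domain, and is not c-commanded by it → coindexation permitted.
*Samir₂* c-commands the pronoun but from outside its binding domain, and is not c-commanded by it → coindexation permitted.
*Kenji₃* c-commands the pronoun within its binding domain → coindexation would violate Principle B.
*Dmitri₄*: the pronoun c-commands this R-expression → coindexation would violate Principle C on *Dmitri₄*.

{1, 2}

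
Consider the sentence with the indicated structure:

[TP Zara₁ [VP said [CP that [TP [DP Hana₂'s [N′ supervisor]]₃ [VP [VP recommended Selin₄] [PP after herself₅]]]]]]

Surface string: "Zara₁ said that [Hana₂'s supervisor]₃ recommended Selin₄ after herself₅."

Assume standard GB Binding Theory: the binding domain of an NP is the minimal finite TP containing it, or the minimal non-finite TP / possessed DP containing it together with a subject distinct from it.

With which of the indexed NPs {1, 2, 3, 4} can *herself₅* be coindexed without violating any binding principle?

{3}

*herself* is an anaphor, so Principle A applies: it must be bound in its binding domain.
Binding domain of *herself₅*: the embedded TP, whose subject is [Hana₂'s supervisor]₃.
*Zara₁* c-commands the anaphor but is outside its binding domain → cannot satisfy Principle A.
*Hana₂* does not c-command the anaphor → cannot bind it.
*[Hana₂'s supervisor]₃* c-commands the anaphor within its binding domain → licit binder.
*Selin₄* does not c-command the anaphor → cannot bind it.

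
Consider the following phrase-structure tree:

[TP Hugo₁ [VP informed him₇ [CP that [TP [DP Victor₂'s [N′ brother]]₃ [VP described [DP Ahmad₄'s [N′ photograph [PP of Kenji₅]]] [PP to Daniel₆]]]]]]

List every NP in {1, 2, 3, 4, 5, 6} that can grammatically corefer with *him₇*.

*him* is a pronoun, so Principle B applies: it must be free in its binding domain.
Binding domain of *him₇*: the matrix TP, whose subject is Hugo₁.
*Hugo₁* c-commands the pronoun within its binding domain → coindexation would violate Principle B.
*Victor₂*: the pronoun c-commands this R-expression → coindexation would violate Principle C on *Victor₂*.
*[Victor₂'s brother]₃*: the pronoun c-commands this R-expression → coindexation would violate Principle C on *[Victor₂'s brother]₃*.
*Ahmad₄*: the pronoun c-commands this R-expression → coindexation would violate Principle C on *Ahmad₄*.
*Kenji₅*: the pronoun c-commands this R-expression → coindexation would violate Principle C on *Kenji₅*.
*Daniel₆*: the pronoun c-commands this R-expression → coindexation would violate Principle C on *Daniel₆*.

none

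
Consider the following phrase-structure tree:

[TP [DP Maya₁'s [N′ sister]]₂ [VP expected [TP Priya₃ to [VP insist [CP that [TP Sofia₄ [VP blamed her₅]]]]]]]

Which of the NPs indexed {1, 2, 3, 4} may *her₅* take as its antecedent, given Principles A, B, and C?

{1, 2, 3}

*her* is a pronoun, so Principle B applies: it must be free in its binding domain.
Binding domain of *her₅*: the embedded TP, whose subject is Sofia₄.
*Maya₁* and the pronoun do not c-command one another → neither Principle B nor Principle C is at stake; coindexation permitted.
*[Maya₁'s sister]₂* c-commands the pronoun but from outside its binding domain, and is not c-commanded by it → coindexation permitted.
*Priya₃* c-commands the pronoun but from outside its binding domain, and is not c-commanded by it → coindexation permitted.
*Sofia₄* c-commands the pronoun within its binding domain → coindexation would violate Principle B.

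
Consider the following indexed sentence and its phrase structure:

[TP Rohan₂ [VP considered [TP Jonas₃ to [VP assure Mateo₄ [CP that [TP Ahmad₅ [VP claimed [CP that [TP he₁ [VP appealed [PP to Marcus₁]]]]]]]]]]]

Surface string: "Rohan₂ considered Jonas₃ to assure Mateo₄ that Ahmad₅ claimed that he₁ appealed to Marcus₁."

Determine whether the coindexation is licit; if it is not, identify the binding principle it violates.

Principle C

The two coindexed NPs are *he₁* and *Marcus₁*.
*Marcus₁* is an R-expression. Principle C requires it to be free everywhere.
*he₁* c-commands it and carries the same index.
The R-expression is bound → Principle C violation.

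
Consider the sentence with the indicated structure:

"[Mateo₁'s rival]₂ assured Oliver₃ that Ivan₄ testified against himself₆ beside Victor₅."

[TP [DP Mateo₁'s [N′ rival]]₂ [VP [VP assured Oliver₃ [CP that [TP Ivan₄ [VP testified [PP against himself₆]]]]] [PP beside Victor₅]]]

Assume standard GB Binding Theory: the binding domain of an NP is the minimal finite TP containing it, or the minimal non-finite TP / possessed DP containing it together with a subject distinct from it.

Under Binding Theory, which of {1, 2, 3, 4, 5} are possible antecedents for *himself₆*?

*himself* is an anaphor, so Principle A applies: it must be bound in its binding domain.
Binding domain of *himself₆*: the embedded TP, whose subject is Ivan₄.
*Mateo₁* does not c-command the anaphor → cannot bind it.
*[Mateo₁'s rival]₂* c-commands the anaphor but is outside its binding domain → cannot satisfy Principle A.
*Oliver₃* c-commands the anaphor but is outside its binding domain → cannot satisfy Principle A.
*Ivan₄* c-commands the anaphor within its binding domain → licit binder.
*Victor₅* does not c-command the anaphor → cannot bind it.

{4}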